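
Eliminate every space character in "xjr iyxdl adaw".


Input string: 'xjr iyxdl adaw'
Operation: remove all spaces
Words: 'xjr', 'iyxdl', 'adaw'
Join without spaces: xjriyxdladaw


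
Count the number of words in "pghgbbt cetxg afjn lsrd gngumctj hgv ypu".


Input string: 'pghgbbt cetxg afjn lsrd gngumctj hgv ypu'
Operation: split by spaces
Words found: 'pghgbbt', 'cetxg', 'afjn', 'lsrd', 'gngumctj', 'hgv', 'ypu'
Word count: 7


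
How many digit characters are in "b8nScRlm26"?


Input string: 'b8nScRlm26'
Operation: count digit characters (0-9)
Scan: 'b', '8'(digit), 'n', 'S', 'c', 'R', 'l', 'm', '2'(digit), '6'(digit)
Digits found: 3
Result: 3


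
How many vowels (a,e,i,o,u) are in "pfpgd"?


Input string: 'pfpgd'
Operation: count vowels (a, e, i, o, u)
Scan: s[0]='p', s[1]='f', s[2]='p', s[3]='g', s[4]='d'
Vowels found: 0
Result: 0


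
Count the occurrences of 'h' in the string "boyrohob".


Input string: 'boyrohob'
Target character: 'h'
Scan each position: s[5]='h'
Matches found at indices: 5
Total: 1


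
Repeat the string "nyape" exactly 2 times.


Input string: 'nyape'
Operation: repeat 2 times
Concatenation: 'nyape' + 'nyape'
Result: nyapenyape


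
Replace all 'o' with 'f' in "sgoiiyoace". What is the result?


Input string: 'sgoiiyoace'
Operation: replace 'o' with 'f'
Positions of 'o': 2, 6
After replacement: sgfiiyface


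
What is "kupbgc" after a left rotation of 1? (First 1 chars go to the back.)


Input: 'kupbgc', shift = 1
Operation: split at index 1 and swap parts
Front part s[0:1] = 'k'
Back part s[1:] = 'upbgc'
Rotated = back + front = 'upbgc' + 'k'
Result: upbgck


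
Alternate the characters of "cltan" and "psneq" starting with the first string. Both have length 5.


String 1: 'cltan'
String 2: 'psneq'
Operation: alternate characters
Pairs: 'c'+'p', 'l'+'s', 't'+'n', 'a'+'e', 'n'+'q'
Result: cplstnaenq


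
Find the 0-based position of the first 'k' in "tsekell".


Input string: 'tsekell'
Target: 'k'
Scanning left to right: s[0]='t', s[1]='s', s[2]='e', s[3]='k'
First match at index: 3


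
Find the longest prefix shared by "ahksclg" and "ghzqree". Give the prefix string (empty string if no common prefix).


String 1: 'ahksclg'
String 2: 'ghzqree'
Compare position by position:
pos 0: 'a' vs 'g' differ -> stop
Longest common prefix: "" (length 0)


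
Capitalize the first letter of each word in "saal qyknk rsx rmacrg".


Input string: 'saal qyknk rsx rmacrg'
Operation: capitalize first letter of each word
Word transformations: 'saal'->'Saal', 'qyknk'->'Qyknk', 'rsx'->'Rsx', 'rmacrg'->'Rmacrg'
Result: Saal Qyknk Rsx Rmacrg


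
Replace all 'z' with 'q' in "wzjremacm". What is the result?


Input string: 'wzjremacm'
Operation: replace 'z' with 'q'
Positions of 'z': 1
After replacement: wqjremacm


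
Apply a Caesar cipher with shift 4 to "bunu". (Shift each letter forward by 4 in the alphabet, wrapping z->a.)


Input: 'bunu', shift = 4
Operation: for each letter, (position + 4) mod 26
Mapping: 'b'(1+4=5)->'f', 'u'(20+4=24)->'y', 'n'(13+4=17)->'r', 'u'(20+4=24)->'y'
Result: fyry


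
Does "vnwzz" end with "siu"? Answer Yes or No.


Input string: 'vnwzz'
Suffix to check: 'siu'
Last 3 characters of input: 'wzz'
Match: False
Result: No


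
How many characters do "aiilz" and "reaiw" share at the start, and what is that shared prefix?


String 1: 'aiilz'
String 2: 'reaiw'
Compare position by position:
pos 0: 'a' vs 'r' differ -> stop
Longest common prefix: "" (length 0)


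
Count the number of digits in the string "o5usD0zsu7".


Input string: 'o5usD0zsu7'
Operation: count digit characters (0-9)
Scan: 'o', '5'(digit), 'u', 's', 'D', '0'(digit), 'z', 's', 'u', '7'(digit)
Digits found: 3
Result: 3


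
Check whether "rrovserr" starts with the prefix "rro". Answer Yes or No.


Input string: 'rrovserr'
Prefix to check: 'rro'
First 3 characters of input: 'rro'
Match: True
Result: Yes


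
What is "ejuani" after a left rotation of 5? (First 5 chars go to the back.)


Input: 'ejuani', shift = 5
Operation: split at index 5 and swap parts
Front part s[0:5] = 'ejuan'
Back part s[5:] = 'i'
Rotated = back + front = 'i' + 'ejuan'
Result: iejuan


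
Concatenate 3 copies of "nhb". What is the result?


Input string: 'nhb'
Operation: repeat 3 times
Concatenation: 'nhb' + 'nhb' + 'nhb'
Result: nhbnhbnhb


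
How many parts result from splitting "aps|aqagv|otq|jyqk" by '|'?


Input string: 'aps|aqagv|otq|jyqk'
Delimiter: '|'
Split result: 'aps', 'aqagv', 'otq', 'jyqk'
Number of parts: 4


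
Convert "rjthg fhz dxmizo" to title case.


Input string: 'rjthg fhz dxmizo'
Operation: capitalize first letter of each word
Word transformations: 'rjthg'->'Rjthg', 'fhz'->'Fhz', 'dxmizo'->'Dxmizo'
Result: Rjthg Fhz Dxmizo


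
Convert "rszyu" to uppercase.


Input string: 'rszyu'
Operation: convert each letter to uppercase
Mapping: 'r'->'R', 's'->'S', 'z'->'Z', 'y'->'Y', 'u'->'U'
Result: RSZYU


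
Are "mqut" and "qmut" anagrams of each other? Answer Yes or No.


String 1: 'mqut' -> sorted: 'mqtu'
String 2: 'qmut' -> sorted: 'mqtu'
Compare sorted forms: 'mqtu' == 'mqtu'
Anagram: Yes


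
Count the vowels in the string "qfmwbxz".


Input string: 'qfmwbxz'
Operation: count vowels (a, e, i, o, u)
Scan: s[0]='q', s[1]='f', s[2]='m', s[3]='w', s[4]='b', s[5]='x', s[6]='z'
Vowels found: 0
Result: 0


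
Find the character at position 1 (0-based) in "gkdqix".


Input string: 'gkdqix'
Operation: get character at index 1
Index mapping: s[0]='g', s[1]='k'
Result: 'k'


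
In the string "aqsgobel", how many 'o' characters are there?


Input string: 'aqsgobel'
Target character: 'o'
Scan each position: s[4]='o'
Matches found at indices: 4
Total: 1


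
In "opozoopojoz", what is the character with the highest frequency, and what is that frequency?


Input: 'opozoopojoz'
Operation: tally each character
Counts: 'j':1, 'o':6, 'p':2, 'z':2
Maximum: 'o' appears 6 times


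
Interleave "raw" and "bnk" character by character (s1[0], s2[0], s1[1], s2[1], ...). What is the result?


String 1: 'raw'
String 2: 'bnk'
Operation: alternate characters
Pairs: 'r'+'b', 'a'+'n', 'w'+'k'
Result: rbanwk


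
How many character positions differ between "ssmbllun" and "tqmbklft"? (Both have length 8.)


String 1: 'ssmbllun'
String 2: 'tqmbklft'
Compare each position: pos 0: 's'!='t', pos 1: 's'!='q', pos 2: 'm'=='m', pos 3: 'b'=='b', pos 4: 'l'!='k', pos 5: 'l'=='l', pos 6: 'u'!='f', pos 7: 'n'!='t'
Differing positions: 5
Hamming distance: 5


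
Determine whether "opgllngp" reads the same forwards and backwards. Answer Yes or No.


Input string: 'opgllngp'
Reversed: 'pgnllgpo'
Compare pairs: s[0]='o' vs s[7]='p' (mismatch), s[1]='p' vs s[6]='g' (mismatch), s[2]='g' vs s[5]='n' (mismatch), s[3]='l' vs s[4]='l' (match)
Palindrome: No


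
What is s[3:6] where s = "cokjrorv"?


Input string: 'cokjrorv'
Operation: slice [3:6]
Extract characters: s[3]='j', s[4]='r', s[5]='o'
Result: jro


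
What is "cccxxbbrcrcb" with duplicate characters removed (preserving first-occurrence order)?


Input: 'cccxxbbrcrcb'
Operation: keep first occurrence of each character
Scan: s[0]='c' new -> keep; s[1]='c' seen -> skip; s[2]='c' seen -> skip; s[3]='x' new -> keep; s[4]='x' seen -> skip; s[5]='b' new -> keep; s[6]='b' seen -> skip; s[7]='r' new -> keep; s[8]='c' seen -> skip; s[9]='r' seen -> skip; s[10]='c' seen -> skip; s[11]='b' seen -> skip
Result: cxbr


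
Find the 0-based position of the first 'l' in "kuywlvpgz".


Input string: 'kuywlvpgz'
Target: 'l'
Scanning left to right: s[0]='k', s[1]='u', s[2]='y', s[3]='w', s[4]='l'
First match at index: 4


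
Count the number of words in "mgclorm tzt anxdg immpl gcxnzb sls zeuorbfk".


Input string: 'mgclorm tzt anxdg immpl gcxnzb sls zeuorbfk'
Operation: split by spaces
Words found: 'mgclorm', 'tzt', 'anxdg', 'immpl', 'gcxnzb', 'sls', 'zeuorbfk'
Word count: 7


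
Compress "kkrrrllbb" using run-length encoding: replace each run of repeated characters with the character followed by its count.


Input: 'kkrrrllbb'
Operation: identify consecutive runs
Runs: 'kk' -> k2, 'rrr' -> r3, 'll' -> l2, 'bb' -> b2
Encoded: k2r3l2b2


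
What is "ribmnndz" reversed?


Input string: 'ribmnndz'
Operation: reverse character order
Original order: 'r' -> 'i' -> 'b' -> 'm' -> 'n' -> 'n' -> 'd' -> 'z'
Reversed order: 'z' -> 'd' -> 'n' -> 'n' -> 'm' -> 'b' -> 'i' -> 'r'
Result: zdnnmbir


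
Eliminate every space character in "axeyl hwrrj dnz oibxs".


Input string: 'axeyl hwrrj dnz oibxs'
Operation: remove all spaces
Words: 'axeyl', 'hwrrj', 'dnz', 'oibxs'
Join without spaces: axeylhwrrjdnzoibxs


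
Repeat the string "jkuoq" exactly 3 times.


Input string: 'jkuoq'
Operation: repeat 3 times
Concatenation: 'jkuoq' + 'jkuoq' + 'jkuoq'
Result: jkuoqjkuoqjkuoq


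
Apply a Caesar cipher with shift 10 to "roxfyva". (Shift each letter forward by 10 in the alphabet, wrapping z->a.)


Input: 'roxfyva', shift = 10
Operation: for each letter, (position + 10) mod 26
Mapping: 'r'(17+10=27, 27 mod 26=1)->'b', 'o'(14+10=24)->'y', 'x'(23+10=33, 33 mod 26=7)->'h', 'f'(5+10=15)->'p', 'y'(24+10=34, 34 mod 26=8)->'i', 'v'(21+10=31, 31 mod 26=5)->'f', 'a'(0+10=10)->'k'
Result: byhpifk


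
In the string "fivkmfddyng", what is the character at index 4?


Input string: 'fivkmfddyng'
Operation: get character at index 4
Index mapping: s[0]='f', s[1]='i', s[2]='v', s[3]='k', s[4]='m'
Result: 'm'


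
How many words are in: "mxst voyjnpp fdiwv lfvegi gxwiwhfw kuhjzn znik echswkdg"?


Input string: 'mxst voyjnpp fdiwv lfvegi gxwiwhfw kuhjzn znik echswkdg'
Operation: split by spaces
Words found: 'mxst', 'voyjnpp', 'fdiwv', 'lfvegi', 'gxwiwhfw', 'kuhjzn', 'znik', 'echswkdg'
Word count: 8


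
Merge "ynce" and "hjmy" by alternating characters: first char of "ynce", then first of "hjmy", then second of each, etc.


String 1: 'ynce'
String 2: 'hjmy'
Operation: alternate characters
Pairs: 'y'+'h', 'n'+'j', 'c'+'m', 'e'+'y'
Result: yhnjcmey


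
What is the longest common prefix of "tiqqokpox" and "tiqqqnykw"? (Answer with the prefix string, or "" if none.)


String 1: 'tiqqokpox'
String 2: 'tiqqqnykw'
Compare position by position:
pos 0: 't' vs 't' match
pos 1: 'i' vs 'i' match
pos 2: 'q' vs 'q' match
pos 3: 'q' vs 'q' match
pos 4: 'o' vs 'q' differ -> stop
Longest common prefix: "tiqq" (length 4)


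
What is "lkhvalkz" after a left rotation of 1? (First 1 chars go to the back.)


Input: 'lkhvalkz', shift = 1
Operation: split at index 1 and swap parts
Front part s[0:1] = 'l'
Back part s[1:] = 'khvalkz'
Rotated = back + front = 'khvalkz' + 'l'
Result: khvalkzl


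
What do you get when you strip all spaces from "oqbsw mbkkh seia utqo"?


Input string: 'oqbsw mbkkh seia utqo'
Operation: remove all spaces
Words: 'oqbsw', 'mbkkh', 'seia', 'utqo'
Join without spaces: oqbswmbkkhseiautqo


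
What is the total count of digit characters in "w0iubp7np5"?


Input string: 'w0iubp7np5'
Operation: count digit characters (0-9)
Scan: 'w', '0'(digit), 'i', 'u', 'b', 'p', '7'(digit), 'n', 'p', '5'(digit)
Digits found: 3
Result: 3


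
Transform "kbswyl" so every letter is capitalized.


Input string: 'kbswyl'
Operation: convert each letter to uppercase
Mapping: 'k'->'K', 'b'->'B', 's'->'S', 'w'->'W', 'y'->'Y', 'l'->'L'
Result: KBSWYL


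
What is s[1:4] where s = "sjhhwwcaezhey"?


Input string: 'sjhhwwcaezhey'
Operation: slice [1:4]
Extract characters: s[1]='j', s[2]='h', s[3]='h'
Result: jhh


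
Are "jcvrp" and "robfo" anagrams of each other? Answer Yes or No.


String 1: 'jcvrp' -> sorted: 'cjprv'
String 2: 'robfo' -> sorted: 'bfoor'
Compare sorted forms: 'cjprv' != 'bfoor'
Anagram: No


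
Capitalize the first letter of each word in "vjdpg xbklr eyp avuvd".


Input string: 'vjdpg xbklr eyp avuvd'
Operation: capitalize first letter of each word
Word transformations: 'vjdpg'->'Vjdpg', 'xbklr'->'Xbklr', 'eyp'->'Eyp', 'avuvd'->'Avuvd'
Result: Vjdpg Xbklr Eyp Avuvd


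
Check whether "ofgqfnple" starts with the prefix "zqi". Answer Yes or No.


Input string: 'ofgqfnple'
Prefix to check: 'zqi'
First 3 characters of input: 'ofg'
Match: False
Result: No


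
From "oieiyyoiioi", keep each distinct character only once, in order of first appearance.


Input: 'oieiyyoiioi'
Operation: keep first occurrence of each character
Scan: s[0]='o' new -> keep; s[1]='i' new -> keep; s[2]='e' new -> keep; s[3]='i' seen -> skip; s[4]='y' new -> keep; s[5]='y' seen -> skip; s[6]='o' seen -> skip; s[7]='i' seen -> skip; s[8]='i' seen -> skip; s[9]='o' seen -> skip; s[10]='i' seen -> skip
Result: oiey


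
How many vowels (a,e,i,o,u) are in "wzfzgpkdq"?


Input string: 'wzfzgpkdq'
Operation: count vowels (a, e, i, o, u)
Scan: s[0]='w', s[1]='z', s[2]='f', s[3]='z', s[4]='g', s[5]='p', s[6]='k', s[7]='d', s[8]='q'
Vowels found: 0
Result: 0


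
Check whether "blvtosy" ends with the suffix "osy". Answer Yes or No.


Input string: 'blvtosy'
Suffix to check: 'osy'
Last 3 characters of input: 'osy'
Match: True
Result: Yes


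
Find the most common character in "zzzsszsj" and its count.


Input: 'zzzsszsj'
Operation: tally each character
Counts: 'j':1, 's':3, 'z':4
Maximum: 'z' appears 4 times


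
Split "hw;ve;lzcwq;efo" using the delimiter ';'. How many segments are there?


Input string: 'hw;ve;lzcwq;efo'
Delimiter: ';'
Split result: 'hw', 've', 'lzcwq', 'efo'
Number of parts: 4


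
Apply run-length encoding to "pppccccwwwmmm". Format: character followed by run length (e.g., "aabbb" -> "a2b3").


Input: 'pppccccwwwmmm'
Operation: identify consecutive runs
Runs: 'ppp' -> p3, 'cccc' -> c4, 'www' -> w3, 'mmm' -> m3
Encoded: p3c4w3m3


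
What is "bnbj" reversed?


Input string: 'bnbj'
Operation: reverse character order
Original order: 'b' -> 'n' -> 'b' -> 'j'
Reversed order: 'j' -> 'b' -> 'n' -> 'b'
Result: jbnb


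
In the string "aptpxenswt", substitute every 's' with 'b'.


Input string: 'aptpxenswt'
Operation: replace 's' with 'b'
Positions of 's': 7
After replacement: aptpxenbwt


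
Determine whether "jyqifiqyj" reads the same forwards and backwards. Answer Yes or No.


Input string: 'jyqifiqyj'
Reversed: 'jyqifiqyj'
Compare pairs: s[0]='j' vs s[8]='j' (match), s[1]='y' vs s[7]='y' (match), s[2]='q' vs s[6]='q' (match), s[3]='i' vs s[5]='i' (match)
Palindrome: Yes


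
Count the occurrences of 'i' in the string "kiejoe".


Input string: 'kiejoe'
Target character: 'i'
Scan each position: s[1]='i'
Matches found at indices: 1
Total: 1


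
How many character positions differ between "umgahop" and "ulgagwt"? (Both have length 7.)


String 1: 'umgahop'
String 2: 'ulgagwt'
Compare each position: pos 0: 'u'=='u', pos 1: 'm'!='l', pos 2: 'g'=='g', pos 3: 'a'=='a', pos 4: 'h'!='g', pos 5: 'o'!='w', pos 6: 'p'!='t'
Differing positions: 4
Hamming distance: 4


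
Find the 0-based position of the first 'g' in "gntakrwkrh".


Input string: 'gntakrwkrh'
Target: 'g'
Scanning left to right: s[0]='g'
First match at index: 0


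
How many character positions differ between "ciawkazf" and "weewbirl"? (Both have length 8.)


String 1: 'ciawkazf'
String 2: 'weewbirl'
Compare each position: pos 0: 'c'!='w', pos 1: 'i'!='e', pos 2: 'a'!='e', pos 3: 'w'=='w', pos 4: 'k'!='b', pos 5: 'a'!='i', pos 6: 'z'!='r', pos 7: 'f'!='l'
Differing positions: 7
Hamming distance: 7


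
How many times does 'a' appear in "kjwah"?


Input string: 'kjwah'
Target character: 'a'
Scan each position: s[3]='a'
Matches found at indices: 3
Total: 1


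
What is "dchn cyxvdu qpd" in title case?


Input string: 'dchn cyxvdu qpd'
Operation: capitalize first letter of each word
Word transformations: 'dchn'->'Dchn', 'cyxvdu'->'Cyxvdu', 'qpd'->'Qpd'
Result: Dchn Cyxvdu Qpd


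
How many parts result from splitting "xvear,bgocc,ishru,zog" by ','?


Input string: 'xvear,bgocc,ishru,zog'
Delimiter: ','
Split result: 'xvear', 'bgocc', 'ishru', 'zog'
Number of parts: 4


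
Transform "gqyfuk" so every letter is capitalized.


Input string: 'gqyfuk'
Operation: convert each letter to uppercase
Mapping: 'g'->'G', 'q'->'Q', 'y'->'Y', 'f'->'F', 'u'->'U', 'k'->'K'
Result: GQYFUK


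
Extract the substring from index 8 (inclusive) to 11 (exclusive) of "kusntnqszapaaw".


Input string: 'kusntnqszapaaw'
Operation: slice [8:11]
Extract characters: s[8]='z', s[9]='a', s[10]='p'
Result: zap


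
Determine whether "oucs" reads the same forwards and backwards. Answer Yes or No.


Input string: 'oucs'
Reversed: 'scuo'
Compare pairs: s[0]='o' vs s[3]='s' (mismatch), s[1]='u' vs s[2]='c' (mismatch)
Palindrome: No


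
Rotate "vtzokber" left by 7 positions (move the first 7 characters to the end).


Input: 'vtzokber', shift = 7
Operation: split at index 7 and swap parts
Front part s[0:7] = 'vtzokbe'
Back part s[7:] = 'r'
Rotated = back + front = 'r' + 'vtzokbe'
Result: rvtzokbe


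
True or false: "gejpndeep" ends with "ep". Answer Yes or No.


Input string: 'gejpndeep'
Suffix to check: 'ep'
Last 2 characters of input: 'ep'
Match: True
Result: Yes


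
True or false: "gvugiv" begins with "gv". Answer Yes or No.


Input string: 'gvugiv'
Prefix to check: 'gv'
First 2 characters of input: 'gv'
Match: True
Result: Yes


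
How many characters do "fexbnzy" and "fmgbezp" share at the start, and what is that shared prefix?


String 1: 'fexbnzy'
String 2: 'fmgbezp'
Compare position by position:
pos 0: 'f' vs 'f' match
pos 1: 'e' vs 'm' differ -> stop
Longest common prefix: "f" (length 1)


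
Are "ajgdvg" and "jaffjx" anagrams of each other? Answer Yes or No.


String 1: 'ajgdvg' -> sorted: 'adggjv'
String 2: 'jaffjx' -> sorted: 'affjjx'
Compare sorted forms: 'adggjv' != 'affjjx'
Anagram: No


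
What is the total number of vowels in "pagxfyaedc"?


Input string: 'pagxfyaedc'
Operation: count vowels (a, e, i, o, u)
Scan: s[0]='p', s[1]='a' (vowel), s[2]='g', s[3]='x', s[4]='f', s[5]='y', s[6]='a' (vowel), s[7]='e' (vowel), s[8]='d', s[9]='c'
Vowels found: 3
Result: 3


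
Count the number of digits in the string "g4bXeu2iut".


Input string: 'g4bXeu2iut'
Operation: count digit characters (0-9)
Scan: 'g', '4'(digit), 'b', 'X', 'e', 'u', '2'(digit), 'i', 'u', 't'
Digits found: 2
Result: 2


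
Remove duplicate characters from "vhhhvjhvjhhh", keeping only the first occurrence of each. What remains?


Input: 'vhhhvjhvjhhh'
Operation: keep first occurrence of each character
Scan: s[0]='v' new -> keep; s[1]='h' new -> keep; s[2]='h' seen -> skip; s[3]='h' seen -> skip; s[4]='v' seen -> skip; s[5]='j' new -> keep; s[6]='h' seen -> skip; s[7]='v' seen -> skip; s[8]='j' seen -> skip; s[9]='h' seen -> skip; s[10]='h' seen -> skip; s[11]='h' seen -> skip
Result: vhj


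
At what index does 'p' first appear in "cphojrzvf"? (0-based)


Input string: 'cphojrzvf'
Target: 'p'
Scanning left to right: s[0]='c', s[1]='p'
First match at index: 1


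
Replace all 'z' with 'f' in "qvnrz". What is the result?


Input string: 'qvnrz'
Operation: replace 'z' with 'f'
Positions of 'z': 4
After replacement: qvnrf


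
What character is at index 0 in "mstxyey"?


Input string: 'mstxyey'
Operation: get character at index 0
Index mapping: s[0]='m'
Result: 'm'


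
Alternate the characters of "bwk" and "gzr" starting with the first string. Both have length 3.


String 1: 'bwk'
String 2: 'gzr'
Operation: alternate characters
Pairs: 'b'+'g', 'w'+'z', 'k'+'r'
Result: bgwzkr


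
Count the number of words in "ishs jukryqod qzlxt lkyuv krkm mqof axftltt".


Input string: 'ishs jukryqod qzlxt lkyuv krkm mqof axftltt'
Operation: split by spaces
Words found: 'ishs', 'jukryqod', 'qzlxt', 'lkyuv', 'krkm', 'mqof', 'axftltt'
Word count: 7


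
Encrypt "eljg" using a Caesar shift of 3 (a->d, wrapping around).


Input: 'eljg', shift = 3
Operation: for each letter, (position + 3) mod 26
Mapping: 'e'(4+3=7)->'h', 'l'(11+3=14)->'o', 'j'(9+3=12)->'m', 'g'(6+3=9)->'j'
Result: homj


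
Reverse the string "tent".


Input string: 'tent'
Operation: reverse character order
Original order: 't' -> 'e' -> 'n' -> 't'
Reversed order: 't' -> 'n' -> 'e' -> 't'
Result: tnet


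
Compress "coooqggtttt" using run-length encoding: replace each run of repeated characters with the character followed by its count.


Input: 'coooqggtttt'
Operation: identify consecutive runs
Runs: 'c' -> c1, 'ooo' -> o3, 'q' -> q1, 'gg' -> g2, 'tttt' -> t4
Encoded: c1o3q1g2t4


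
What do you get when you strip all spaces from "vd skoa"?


Input string: 'vd skoa'
Operation: remove all spaces
Words: 'vd', 'skoa'
Join without spaces: vdskoa


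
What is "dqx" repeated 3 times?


Input string: 'dqx'
Operation: repeat 3 times
Concatenation: 'dqx' + 'dqx' + 'dqx'
Result: dqxdqxdqx


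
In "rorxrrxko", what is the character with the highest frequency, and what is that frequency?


Input: 'rorxrrxko'
Operation: tally each character
Counts: 'k':1, 'o':2, 'r':4, 'x':2
Maximum: 'r' appears 4 times


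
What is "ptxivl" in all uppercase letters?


Input string: 'ptxivl'
Operation: convert each letter to uppercase
Mapping: 'p'->'P', 't'->'T', 'x'->'X', 'i'->'I', 'v'->'V', 'l'->'L'
Result: PTXIVL


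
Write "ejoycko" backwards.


Input string: 'ejoycko'
Operation: reverse character order
Original order: 'e' -> 'j' -> 'o' -> 'y' -> 'c' -> 'k' -> 'o'
Reversed order: 'o' -> 'k' -> 'c' -> 'y' -> 'o' -> 'j' -> 'e'
Result: okcyoje


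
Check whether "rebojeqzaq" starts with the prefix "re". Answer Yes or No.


Input string: 'rebojeqzaq'
Prefix to check: 're'
First 2 characters of input: 're'
Match: True
Result: Yes


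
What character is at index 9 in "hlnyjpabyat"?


Input string: 'hlnyjpabyat'
Operation: get character at index 9
Index mapping: s[0]='h', s[1]='l', s[2]='n', s[3]='y', s[4]='j', s[5]='p', s[6]='a', s[7]='b', s[8]='y', s[9]='a'
Result: 'a'


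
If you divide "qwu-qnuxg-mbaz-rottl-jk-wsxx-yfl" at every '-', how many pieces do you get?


Input string: 'qwu-qnuxg-mbaz-rottl-jk-wsxx-yfl'
Delimiter: '-'
Split result: 'qwu', 'qnuxg', 'mbaz', 'rottl', 'jk', 'wsxx', 'yfl'
Number of parts: 7


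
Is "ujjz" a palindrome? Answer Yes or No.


Input string: 'ujjz'
Reversed: 'zjju'
Compare pairs: s[0]='u' vs s[3]='z' (mismatch), s[1]='j' vs s[2]='j' (match)
Palindrome: No


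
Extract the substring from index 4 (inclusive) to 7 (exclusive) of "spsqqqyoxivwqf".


Input string: 'spsqqqyoxivwqf'
Operation: slice [4:7]
Extract characters: s[4]='q', s[5]='q', s[6]='y'
Result: qqy


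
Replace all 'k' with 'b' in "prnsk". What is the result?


Input string: 'prnsk'
Operation: replace 'k' with 'b'
Positions of 'k': 4
After replacement: prnsb


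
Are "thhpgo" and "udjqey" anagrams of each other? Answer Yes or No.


String 1: 'thhpgo' -> sorted: 'ghhopt'
String 2: 'udjqey' -> sorted: 'dejquy'
Compare sorted forms: 'ghhopt' != 'dejquy'
Anagram: No


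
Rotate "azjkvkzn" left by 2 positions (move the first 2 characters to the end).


Input: 'azjkvkzn', shift = 2
Operation: split at index 2 and swap parts
Front part s[0:2] = 'az'
Back part s[2:] = 'jkvkzn'
Rotated = back + front = 'jkvkzn' + 'az'
Result: jkvkznaz


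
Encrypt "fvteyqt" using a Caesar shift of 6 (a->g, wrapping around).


Input: 'fvteyqt', shift = 6
Operation: for each letter, (position + 6) mod 26
Mapping: 'f'(5+6=11)->'l', 'v'(21+6=27, 27 mod 26=1)->'b', 't'(19+6=25)->'z', 'e'(4+6=10)->'k', 'y'(24+6=30, 30 mod 26=4)->'e', 'q'(16+6=22)->'w', 't'(19+6=25)->'z'
Result: lbzkewz


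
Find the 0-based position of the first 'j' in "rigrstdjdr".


Input string: 'rigrstdjdr'
Target: 'j'
Scanning left to right: s[0]='r', s[1]='i', s[2]='g', s[3]='r', s[4]='s', s[5]='t', s[6]='d', s[7]='j'
First match at index: 7


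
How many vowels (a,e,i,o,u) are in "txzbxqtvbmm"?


Input string: 'txzbxqtvbmm'
Operation: count vowels (a, e, i, o, u)
Scan: s[0]='t', s[1]='x', s[2]='z', s[3]='b', s[4]='x', s[5]='q', s[6]='t', s[7]='v', s[8]='b', s[9]='m', s[10]='m'
Vowels found: 0
Result: 0


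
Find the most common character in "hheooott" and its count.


Input: 'hheooott'
Operation: tally each character
Counts: 'e':1, 'h':2, 'o':3, 't':2
Maximum: 'o' appears 3 times


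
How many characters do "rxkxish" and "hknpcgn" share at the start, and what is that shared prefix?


String 1: 'rxkxish'
String 2: 'hknpcgn'
Compare position by position:
pos 0: 'r' vs 'h' differ -> stop
Longest common prefix: "" (length 0)


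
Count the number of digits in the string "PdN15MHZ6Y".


Input string: 'PdN15MHZ6Y'
Operation: count digit characters (0-9)
Scan: 'P', 'd', 'N', '1'(digit), '5'(digit), 'M', 'H', 'Z', '6'(digit), 'Y'
Digits found: 3
Result: 3


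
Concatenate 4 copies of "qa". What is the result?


Input string: 'qa'
Operation: repeat 4 times
Concatenation: 'qa' + 'qa' + 'qa' + 'qa'
Result: qaqaqaqa


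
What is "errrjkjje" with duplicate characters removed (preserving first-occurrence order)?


Input: 'errrjkjje'
Operation: keep first occurrence of each character
Scan: s[0]='e' new -> keep; s[1]='r' new -> keep; s[2]='r' seen -> skip; s[3]='r' seen -> skip; s[4]='j' new -> keep; s[5]='k' new -> keep; s[6]='j' seen -> skip; s[7]='j' seen -> skip; s[8]='e' seen -> skip
Result: erjk


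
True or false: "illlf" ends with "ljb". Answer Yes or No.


Input string: 'illlf'
Suffix to check: 'ljb'
Last 3 characters of input: 'llf'
Match: False
Result: No


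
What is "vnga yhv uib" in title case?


Input string: 'vnga yhv uib'
Operation: capitalize first letter of each word
Word transformations: 'vnga'->'Vnga', 'yhv'->'Yhv', 'uib'->'Uib'
Result: Vnga Yhv Uib


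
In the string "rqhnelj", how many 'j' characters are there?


Input string: 'rqhnelj'
Target character: 'j'
Scan each position: s[6]='j'
Matches found at indices: 6
Total: 1


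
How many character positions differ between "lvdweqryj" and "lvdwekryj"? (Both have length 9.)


String 1: 'lvdweqryj'
String 2: 'lvdwekryj'
Compare each position: pos 0: 'l'=='l', pos 1: 'v'=='v', pos 2: 'd'=='d', pos 3: 'w'=='w', pos 4: 'e'=='e', pos 5: 'q'!='k', pos 6: 'r'=='r', pos 7: 'y'=='y', pos 8: 'j'=='j'
Differing positions: 1
Hamming distance: 1


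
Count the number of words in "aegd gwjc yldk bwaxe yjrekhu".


Input string: 'aegd gwjc yldk bwaxe yjrekhu'
Operation: split by spaces
Words found: 'aegd', 'gwjc', 'yldk', 'bwaxe', 'yjrekhu'
Word count: 5


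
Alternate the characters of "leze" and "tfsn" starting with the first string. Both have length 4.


String 1: 'leze'
String 2: 'tfsn'
Operation: alternate characters
Pairs: 'l'+'t', 'e'+'f', 'z'+'s', 'e'+'n'
Result: ltefzsen


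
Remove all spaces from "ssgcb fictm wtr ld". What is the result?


Input string: 'ssgcb fictm wtr ld'
Operation: remove all spaces
Words: 'ssgcb', 'fictm', 'wtr', 'ld'
Join without spaces: ssgcbfictmwtrld


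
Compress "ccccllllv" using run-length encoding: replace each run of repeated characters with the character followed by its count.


Input: 'ccccllllv'
Operation: identify consecutive runs
Runs: 'cccc' -> c4, 'llll' -> l4, 'v' -> v1
Encoded: c4l4v1


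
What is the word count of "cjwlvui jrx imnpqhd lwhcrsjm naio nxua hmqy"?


Input string: 'cjwlvui jrx imnpqhd lwhcrsjm naio nxua hmqy'
Operation: split by spaces
Words found: 'cjwlvui', 'jrx', 'imnpqhd', 'lwhcrsjm', 'naio', 'nxua', 'hmqy'
Word count: 7


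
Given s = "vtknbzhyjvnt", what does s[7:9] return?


Input string: 'vtknbzhyjvnt'
Operation: slice [7:9]
Extract characters: s[7]='y', s[8]='j'
Result: yj


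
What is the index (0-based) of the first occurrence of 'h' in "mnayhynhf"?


Input string: 'mnayhynhf'
Target: 'h'
Scanning left to right: s[0]='m', s[1]='n', s[2]='a', s[3]='y', s[4]='h'
First match at index: 4


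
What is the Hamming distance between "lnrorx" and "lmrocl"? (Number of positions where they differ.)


String 1: 'lnrorx'
String 2: 'lmrocl'
Compare each position: pos 0: 'l'=='l', pos 1: 'n'!='m', pos 2: 'r'=='r', pos 3: 'o'=='o', pos 4: 'r'!='c', pos 5: 'x'!='l'
Differing positions: 3
Hamming distance: 3


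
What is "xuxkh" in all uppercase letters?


Input string: 'xuxkh'
Operation: convert each letter to uppercase
Mapping: 'x'->'X', 'u'->'U', 'x'->'X', 'k'->'K', 'h'->'H'
Result: XUXKH


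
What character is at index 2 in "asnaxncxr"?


Input string: 'asnaxncxr'
Operation: get character at index 2
Index mapping: s[0]='a', s[1]='s', s[2]='n'
Result: 'n'


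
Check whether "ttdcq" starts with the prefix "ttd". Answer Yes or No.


Input string: 'ttdcq'
Prefix to check: 'ttd'
First 3 characters of input: 'ttd'
Match: True
Result: Yes


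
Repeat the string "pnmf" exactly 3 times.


Input string: 'pnmf'
Operation: repeat 3 times
Concatenation: 'pnmf' + 'pnmf' + 'pnmf'
Result: pnmfpnmfpnmf


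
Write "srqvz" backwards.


Input string: 'srqvz'
Operation: reverse character order
Original order: 's' -> 'r' -> 'q' -> 'v' -> 'z'
Reversed order: 'z' -> 'v' -> 'q' -> 'r' -> 's'
Result: zvqrs


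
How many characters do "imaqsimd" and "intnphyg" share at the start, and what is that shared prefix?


String 1: 'imaqsimd'
String 2: 'intnphyg'
Compare position by position:
pos 0: 'i' vs 'i' match
pos 1: 'm' vs 'n' differ -> stop
Longest common prefix: "i" (length 1)


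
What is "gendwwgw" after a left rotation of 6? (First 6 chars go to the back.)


Input: 'gendwwgw', shift = 6
Operation: split at index 6 and swap parts
Front part s[0:6] = 'gendww'
Back part s[6:] = 'gw'
Rotated = back + front = 'gw' + 'gendww'
Result: gwgendww


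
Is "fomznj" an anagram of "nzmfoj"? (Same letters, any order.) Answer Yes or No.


String 1: 'nzmfoj' -> sorted: 'fjmnoz'
String 2: 'fomznj' -> sorted: 'fjmnoz'
Compare sorted forms: 'fjmnoz' == 'fjmnoz'
Anagram: Yes


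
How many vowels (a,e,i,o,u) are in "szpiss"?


Input string: 'szpiss'
Operation: count vowels (a, e, i, o, u)
Scan: s[0]='s', s[1]='z', s[2]='p', s[3]='i' (vowel), s[4]='s', s[5]='s'
Vowels found: 1
Result: 1


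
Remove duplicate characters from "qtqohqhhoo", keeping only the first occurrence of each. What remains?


Input: 'qtqohqhhoo'
Operation: keep first occurrence of each character
Scan: s[0]='q' new -> keep; s[1]='t' new -> keep; s[2]='q' seen -> skip; s[3]='o' new -> keep; s[4]='h' new -> keep; s[5]='q' seen -> skip; s[6]='h' seen -> skip; s[7]='h' seen -> skip; s[8]='o' seen -> skip; s[9]='o' seen -> skip
Result: qtoh


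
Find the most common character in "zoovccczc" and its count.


Input: 'zoovccczc'
Operation: tally each character
Counts: 'c':4, 'o':2, 'v':1, 'z':2
Maximum: 'c' appears 4 times


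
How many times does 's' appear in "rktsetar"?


Input string: 'rktsetar'
Target character: 's'
Scan each position: s[3]='s'
Matches found at indices: 3
Total: 1


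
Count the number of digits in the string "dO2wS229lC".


Input string: 'dO2wS229lC'
Operation: count digit characters (0-9)
Scan: 'd', 'O', '2'(digit), 'w', 'S', '2'(digit), '2'(digit), '9'(digit), 'l', 'C'
Digits found: 4
Result: 4


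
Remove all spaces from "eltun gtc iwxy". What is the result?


Input string: 'eltun gtc iwxy'
Operation: remove all spaces
Words: 'eltun', 'gtc', 'iwxy'
Join without spaces: eltungtciwxy


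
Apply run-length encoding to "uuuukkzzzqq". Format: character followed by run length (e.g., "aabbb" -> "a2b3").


Input: 'uuuukkzzzqq'
Operation: identify consecutive runs
Runs: 'uuuu' -> u4, 'kk' -> k2, 'zzz' -> z3, 'qq' -> q2
Encoded: u4k2z3q2


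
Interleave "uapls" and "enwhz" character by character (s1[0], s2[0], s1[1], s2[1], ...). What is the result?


String 1: 'uapls'
String 2: 'enwhz'
Operation: alternate characters
Pairs: 'u'+'e', 'a'+'n', 'p'+'w', 'l'+'h', 's'+'z'
Result: ueanpwlhsz


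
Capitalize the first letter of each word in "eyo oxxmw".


Input string: 'eyo oxxmw'
Operation: capitalize first letter of each word
Word transformations: 'eyo'->'Eyo', 'oxxmw'->'Oxxmw'
Result: Eyo Oxxmw


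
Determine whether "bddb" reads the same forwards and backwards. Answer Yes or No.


Input string: 'bddb'
Reversed: 'bddb'
Compare pairs: s[0]='b' vs s[3]='b' (match), s[1]='d' vs s[2]='d' (match)
Palindrome: Yes


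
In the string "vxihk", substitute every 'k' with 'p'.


Input string: 'vxihk'
Operation: replace 'k' with 'p'
Positions of 'k': 4
After replacement: vxihp


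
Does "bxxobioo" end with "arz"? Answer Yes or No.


Input string: 'bxxobioo'
Suffix to check: 'arz'
Last 3 characters of input: 'ioo'
Match: False
Result: No


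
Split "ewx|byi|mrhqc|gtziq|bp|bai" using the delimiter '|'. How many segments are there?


Input string: 'ewx|byi|mrhqc|gtziq|bp|bai'
Delimiter: '|'
Split result: 'ewx', 'byi', 'mrhqc', 'gtziq', 'bp', 'bai'
Number of parts: 6


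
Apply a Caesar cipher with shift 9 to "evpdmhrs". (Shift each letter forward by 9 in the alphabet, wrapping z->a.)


Input: 'evpdmhrs', shift = 9
Operation: for each letter, (position + 9) mod 26
Mapping: 'e'(4+9=13)->'n', 'v'(21+9=30, 30 mod 26=4)->'e', 'p'(15+9=24)->'y', 'd'(3+9=12)->'m', 'm'(12+9=21)->'v', 'h'(7+9=16)->'q', 'r'(17+9=26, 26 mod 26=0)->'a', 's'(18+9=27, 27 mod 26=1)->'b'
Result: neymvqab


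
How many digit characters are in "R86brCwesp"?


Input string: 'R86brCwesp'
Operation: count digit characters (0-9)
Scan: 'R', '8'(digit), '6'(digit), 'b', 'r', 'C', 'w', 'e', 's', 'p'
Digits found: 2
Result: 2


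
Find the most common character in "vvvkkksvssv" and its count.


Input: 'vvvkkksvssv'
Operation: tally each character
Counts: 'k':3, 's':3, 'v':5
Maximum: 'v' appears 5 times


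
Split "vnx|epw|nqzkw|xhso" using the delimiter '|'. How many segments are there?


Input string: 'vnx|epw|nqzkw|xhso'
Delimiter: '|'
Split result: 'vnx', 'epw', 'nqzkw', 'xhso'
Number of parts: 4


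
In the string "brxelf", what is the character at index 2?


Input string: 'brxelf'
Operation: get character at index 2
Index mapping: s[0]='b', s[1]='r', s[2]='x'
Result: 'x'


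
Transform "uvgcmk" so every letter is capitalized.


Input string: 'uvgcmk'
Operation: convert each letter to uppercase
Mapping: 'u'->'U', 'v'->'V', 'g'->'G', 'c'->'C', 'm'->'M', 'k'->'K'
Result: UVGCMK


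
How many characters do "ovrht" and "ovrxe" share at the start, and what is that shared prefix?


String 1: 'ovrht'
String 2: 'ovrxe'
Compare position by position:
pos 0: 'o' vs 'o' match
pos 1: 'v' vs 'v' match
pos 2: 'r' vs 'r' match
pos 3: 'h' vs 'x' differ -> stop
Longest common prefix: "ovr" (length 3)


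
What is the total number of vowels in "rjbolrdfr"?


Input string: 'rjbolrdfr'
Operation: count vowels (a, e, i, o, u)
Scan: s[0]='r', s[1]='j', s[2]='b', s[3]='o' (vowel), s[4]='l', s[5]='r', s[6]='d', s[7]='f', s[8]='r'
Vowels found: 1
Result: 1


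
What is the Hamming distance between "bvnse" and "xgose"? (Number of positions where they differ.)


String 1: 'bvnse'
String 2: 'xgose'
Compare each position: pos 0: 'b'!='x', pos 1: 'v'!='g', pos 2: 'n'!='o', pos 3: 's'=='s', pos 4: 'e'=='e'
Differing positions: 3
Hamming distance: 3


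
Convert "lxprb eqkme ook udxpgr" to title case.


Input string: 'lxprb eqkme ook udxpgr'
Operation: capitalize first letter of each word
Word transformations: 'lxprb'->'Lxprb', 'eqkme'->'Eqkme', 'ook'->'Ook', 'udxpgr'->'Udxpgr'
Result: Lxprb Eqkme Ook Udxpgr


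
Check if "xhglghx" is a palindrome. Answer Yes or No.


Input string: 'xhglghx'
Reversed: 'xhglghx'
Compare pairs: s[0]='x' vs s[6]='x' (match), s[1]='h' vs s[5]='h' (match), s[2]='g' vs s[4]='g' (match)
Palindrome: Yes


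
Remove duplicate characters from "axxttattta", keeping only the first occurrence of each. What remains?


Input: 'axxttattta'
Operation: keep first occurrence of each character
Scan: s[0]='a' new -> keep; s[1]='x' new -> keep; s[2]='x' seen -> skip; s[3]='t' new -> keep; s[4]='t' seen -> skip; s[5]='a' seen -> skip; s[6]='t' seen -> skip; s[7]='t' seen -> skip; s[8]='t' seen -> skip; s[9]='a' seen -> skip
Result: axt


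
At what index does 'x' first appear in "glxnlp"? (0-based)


Input string: 'glxnlp'
Target: 'x'
Scanning left to right: s[0]='g', s[1]='l', s[2]='x'
First match at index: 2


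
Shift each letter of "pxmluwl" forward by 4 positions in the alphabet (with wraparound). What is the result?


Input: 'pxmluwl', shift = 4
Operation: for each letter, (position + 4) mod 26
Mapping: 'p'(15+4=19)->'t', 'x'(23+4=27, 27 mod 26=1)->'b', 'm'(12+4=16)->'q', 'l'(11+4=15)->'p', 'u'(20+4=24)->'y', 'w'(22+4=26, 26 mod 26=0)->'a', 'l'(11+4=15)->'p'
Result: tbqpyap


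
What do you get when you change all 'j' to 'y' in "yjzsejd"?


Input string: 'yjzsejd'
Operation: replace 'j' with 'y'
Positions of 'j': 1, 5
After replacement: yyzseyd


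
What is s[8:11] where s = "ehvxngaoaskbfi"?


Input string: 'ehvxngaoaskbfi'
Operation: slice [8:11]
Extract characters: s[8]='a', s[9]='s', s[10]='k'
Result: ask


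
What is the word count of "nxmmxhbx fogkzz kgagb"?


Input string: 'nxmmxhbx fogkzz kgagb'
Operation: split by spaces
Words found: 'nxmmxhbx', 'fogkzz', 'kgagb'
Word count: 3


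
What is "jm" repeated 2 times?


Input string: 'jm'
Operation: repeat 2 times
Concatenation: 'jm' + 'jm'
Result: jmjm


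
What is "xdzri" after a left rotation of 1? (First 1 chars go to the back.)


Input: 'xdzri', shift = 1
Operation: split at index 1 and swap parts
Front part s[0:1] = 'x'
Back part s[1:] = 'dzri'
Rotated = back + front = 'dzri' + 'x'
Result: dzrix


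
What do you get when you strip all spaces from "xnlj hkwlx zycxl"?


Input string: 'xnlj hkwlx zycxl'
Operation: remove all spaces
Words: 'xnlj', 'hkwlx', 'zycxl'
Join without spaces: xnljhkwlxzycxl


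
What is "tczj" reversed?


Input string: 'tczj'
Operation: reverse character order
Original order: 't' -> 'c' -> 'z' -> 'j'
Reversed order: 'j' -> 'z' -> 'c' -> 't'
Result: jzct


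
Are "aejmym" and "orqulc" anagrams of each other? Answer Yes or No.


String 1: 'aejmym' -> sorted: 'aejmmy'
String 2: 'orqulc' -> sorted: 'cloqru'
Compare sorted forms: 'aejmmy' != 'cloqru'
Anagram: No


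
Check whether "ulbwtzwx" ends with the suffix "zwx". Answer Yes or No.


Input string: 'ulbwtzwx'
Suffix to check: 'zwx'
Last 3 characters of input: 'zwx'
Match: True
Result: Yes


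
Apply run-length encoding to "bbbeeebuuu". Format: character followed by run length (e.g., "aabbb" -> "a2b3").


Input: 'bbbeeebuuu'
Operation: identify consecutive runs
Runs: 'bbb' -> b3, 'eee' -> e3, 'b' -> b1, 'uuu' -> u3
Encoded: b3e3b1u3


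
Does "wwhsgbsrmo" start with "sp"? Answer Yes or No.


Input string: 'wwhsgbsrmo'
Prefix to check: 'sp'
First 2 characters of input: 'ww'
Match: False
Result: No


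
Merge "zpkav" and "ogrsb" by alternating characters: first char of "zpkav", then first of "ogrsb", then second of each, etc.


String 1: 'zpkav'
String 2: 'ogrsb'
Operation: alternate characters
Pairs: 'z'+'o', 'p'+'g', 'k'+'r', 'a'+'s', 'v'+'b'
Result: zopgkrasvb


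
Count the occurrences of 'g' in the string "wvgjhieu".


Input string: 'wvgjhieu'
Target character: 'g'
Scan each position: s[2]='g'
Matches found at indices: 2
Total: 1


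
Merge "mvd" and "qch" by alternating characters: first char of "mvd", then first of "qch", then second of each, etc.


String 1: 'mvd'
String 2: 'qch'
Operation: alternate characters
Pairs: 'm'+'q', 'v'+'c', 'd'+'h'
Result: mqvcdh


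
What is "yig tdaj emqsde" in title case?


Input string: 'yig tdaj emqsde'
Operation: capitalize first letter of each word
Word transformations: 'yig'->'Yig', 'tdaj'->'Tdaj', 'emqsde'->'Emqsde'
Result: Yig Tdaj Emqsde
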